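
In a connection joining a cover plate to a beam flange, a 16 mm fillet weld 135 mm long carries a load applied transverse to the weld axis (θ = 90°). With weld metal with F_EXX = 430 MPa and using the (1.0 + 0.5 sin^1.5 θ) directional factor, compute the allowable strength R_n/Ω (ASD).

R_n/Ω ≈ 295 kN

t_e = 0.707 × 16 = 11.31 mm; A_we = 11.31 × 135 = 1527 mm².
Directional factor: 1.0 + 0.5 sin^1.5(90°) = 1.5.
F_nw = 0.6 × 430 × 1.5 = 387 MPa.
R_n/Ω = (387 × 1527) / 2.0 × 10⁻³ = 295.5 kN.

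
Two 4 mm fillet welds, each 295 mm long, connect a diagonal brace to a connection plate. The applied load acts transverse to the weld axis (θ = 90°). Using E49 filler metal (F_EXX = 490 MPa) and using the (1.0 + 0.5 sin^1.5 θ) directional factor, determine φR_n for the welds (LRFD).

t_e = 0.707 × 4 = 2.828 mm; A_we = 2.828 × 590 = 1669 mm².
Directional factor: 1.0 + 0.5 sin^1.5(90°) = 1.5.
F_nw = 0.6 × 490 × 1.5 = 441 MPa.
φR_n = 0.75 × 441 × 1669 × 10⁻³ = 551.9 kN.

φR_n ≈ 552 kN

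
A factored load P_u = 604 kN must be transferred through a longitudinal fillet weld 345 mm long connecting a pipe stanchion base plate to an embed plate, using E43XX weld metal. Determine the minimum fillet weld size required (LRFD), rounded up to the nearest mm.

E43XX → F_EXX = 430 MPa.
Total weld length L = 345 mm.
Required throat t_e = P_u / (φ × 0.6 F_EXX × L) = 604 / (0.75 × 0.6 × 430 × 345 × 10⁻³) = 9.048 mm.
Required leg w = t_e / 0.707 = 12.8 mm → use 13 mm.

w = 13 mm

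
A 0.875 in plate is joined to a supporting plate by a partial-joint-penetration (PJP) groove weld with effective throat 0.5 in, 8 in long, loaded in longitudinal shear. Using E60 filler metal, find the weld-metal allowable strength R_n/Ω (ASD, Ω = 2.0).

E60XX → F_EXX = 60 ksi.
Effective throat (given) t_e = 0.5 in.
A_we = 0.5 × 8 = 4 in².
F_nw = 0.6 F_EXX = 36 ksi.
R_n/Ω = (36 × 4) / 2.0 = 72 kip.

R_n/Ω ≈ 72 kip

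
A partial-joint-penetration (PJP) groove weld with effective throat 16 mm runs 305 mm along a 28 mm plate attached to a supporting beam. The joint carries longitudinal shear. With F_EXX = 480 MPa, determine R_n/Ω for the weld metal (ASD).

R_n/Ω ≈ 703 kN

Effective throat (given) t_e = 16 mm.
A_we = 16 × 305 = 4880 mm².
F_nw = 0.6 F_EXX = 288 MPa.
R_n/Ω = (288 × 4880) / 2.0 × 10⁻³ = 702.7 kN.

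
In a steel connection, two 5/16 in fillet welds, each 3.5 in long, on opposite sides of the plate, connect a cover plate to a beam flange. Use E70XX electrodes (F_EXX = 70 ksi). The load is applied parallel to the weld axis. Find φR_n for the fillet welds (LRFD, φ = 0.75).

φR_n ≈ 48.7 kips

Effective throat t_e = 0.707 × 0.3125 = 0.2209 in.
Total length L = 7 in; A_we = 0.2209 × 7 = 1.547 in².
F_nw = 0.6 F_EXX = 0.6 × 70 = 42 ksi.
φR_n = 0.75 × 42 × 1.547 = 48.72 kips.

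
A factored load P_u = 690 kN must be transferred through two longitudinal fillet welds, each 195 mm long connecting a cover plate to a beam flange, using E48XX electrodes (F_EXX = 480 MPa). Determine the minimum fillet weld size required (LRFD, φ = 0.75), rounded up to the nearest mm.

Total weld length L = 390 mm.
Required throat t_e = P_u / (φ × 0.6 F_EXX × L) = 690 / (0.75 × 0.6 × 480 × 390 × 10⁻³) = 8.191 mm.
Required leg w = t_e / 0.707 = 11.59 mm → use 12 mm.

w = 12 mm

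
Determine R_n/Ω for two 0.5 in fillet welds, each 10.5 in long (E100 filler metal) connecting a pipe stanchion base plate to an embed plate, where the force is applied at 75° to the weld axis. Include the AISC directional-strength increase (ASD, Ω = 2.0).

E100XX → F_EXX = 100 ksi.
t_e = 0.707 × 0.5 = 0.3535 in; A_we = 0.3535 × 21 = 7.423 in².
Directional factor: 1.0 + 0.5 sin^1.5(75°) = 1.475.
F_nw = 0.6 × 100 × 1.475 = 88.48 ksi.
R_n/Ω = (88.48 × 7.423) / 2.0 = 328.4 kips.

R_n/Ω ≈ 328 kips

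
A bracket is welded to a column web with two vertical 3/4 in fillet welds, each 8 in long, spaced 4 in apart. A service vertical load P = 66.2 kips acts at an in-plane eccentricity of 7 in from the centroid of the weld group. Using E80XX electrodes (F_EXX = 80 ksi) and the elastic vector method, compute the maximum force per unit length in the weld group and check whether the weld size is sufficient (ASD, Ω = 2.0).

Total weld length L_w = 16 in. Treat welds as unit-width lines.
Polar moment about centroid: J = 2[d³/12 + d(b/2)²] = 2[8³/12 + 8×2²] = 149.3 in³.
Direct shear f_v = P/L_w = 66.2 / 16 = 4.138 kip/in (vertical).
Torsion M = P·e = 66.2 × 7 = 463.4 kip·in.
Critical point at (x, y) = (2, 4) from centroid. f_tx = M·y/J = 12.41 kip/in; f_ty = M·x/J = 6.206 kip/in.
Resultant f_max = √[f_tx² + (f_v + f_ty)²] = √[12.41² + (4.138 + 6.206)²] = 16.16 kip/in.
Capacity per unit length: r_n/Ω = (1/2.0) × 0.6 × 80 × (0.707 × 0.75) = 12.73 kip/in.
16.16 > 12.73 → NOT adequate.

f_max ≈ 16.2 kip/in; NOT adequate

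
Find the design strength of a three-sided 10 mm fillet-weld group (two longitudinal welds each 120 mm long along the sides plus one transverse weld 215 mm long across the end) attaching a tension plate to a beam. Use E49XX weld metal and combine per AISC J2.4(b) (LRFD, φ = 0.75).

E49XX → F_EXX = 490 MPa.
t_e = 0.707 × 10 = 7.07 mm.
R_nwl = 0.6 × 490 × 7.07 × 240 × 10⁻³ = 498.9 kN (longitudinal, 2 welds).
R_nwt = 0.6 × 490 × 7.07 × 215 × 10⁻³ = 446.9 kN (transverse, base value).
(i) R_nwl + R_nwt = 945.8 kN; (ii) 0.85 R_nwl + 1.5 R_nwt = 1094 kN.
R_n = max = 1094 kN [governs: (ii)]; φR_n = 820.8 kN.

φR_n ≈ 821 kN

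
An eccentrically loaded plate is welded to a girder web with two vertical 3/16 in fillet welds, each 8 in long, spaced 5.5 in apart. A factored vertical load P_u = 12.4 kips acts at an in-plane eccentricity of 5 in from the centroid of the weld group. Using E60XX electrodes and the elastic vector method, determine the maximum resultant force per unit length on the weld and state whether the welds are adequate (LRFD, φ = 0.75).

E60XX → F_EXX = 60 ksi.
Total weld length L_w = 16 in. Treat welds as unit-width lines.
Polar moment about centroid: J = 2[d³/12 + d(b/2)²] = 2[8³/12 + 8×2.75²] = 206.3 in³.
Direct shear f_v = P/L_w = 12.4 / 16 = 0.775 kip/in (vertical).
Torsion M = P·e = 12.4 × 5 = 62 kip·in.
Critical point at (x, y) = (2.75, 4) from centroid. f_tx = M·y/J = 1.202 kip/in; f_ty = M·x/J = 0.8263 kip/in.
Resultant f_max = √[f_tx² + (f_v + f_ty)²] = √[1.202² + (0.775 + 0.8263)²] = 2.002 kip/in.
Capacity per unit length: φr_n = 0.75 × 0.6 × 60 × (0.707 × 0.1875) = 3.579 kip/in.
2.002 ≤ 3.579 → adequate.

f_max ≈ 2 kip/in; adequate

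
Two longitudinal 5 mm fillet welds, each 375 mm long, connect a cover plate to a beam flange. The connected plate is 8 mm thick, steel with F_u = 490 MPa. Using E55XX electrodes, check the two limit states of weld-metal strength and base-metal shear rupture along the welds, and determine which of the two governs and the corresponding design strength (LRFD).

φR_n ≈ 656 kN (weld metal governs)

E55XX → F_EXX = 550 MPa.
t_e = 0.707 × 5 = 3.535 mm; L = 750 mm.
Weld metal: φR_n = 0.75 × 0.6 × 550 × 3.535 × 750 × 10⁻³ = 656.2 kN.
Base metal (shear rupture): φR_n = 0.75 × 0.6 × 490 × 8 × 750 × 10⁻³ = 1323 kN.
Governing: weld metal.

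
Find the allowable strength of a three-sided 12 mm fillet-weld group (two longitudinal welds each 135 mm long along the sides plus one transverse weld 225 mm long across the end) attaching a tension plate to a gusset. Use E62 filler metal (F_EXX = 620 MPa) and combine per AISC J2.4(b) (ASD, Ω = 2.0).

R_n/Ω ≈ 895 kN

t_e = 0.707 × 12 = 8.484 mm.
R_nwl = 0.6 × 620 × 8.484 × 270 × 10⁻³ = 852.1 kN (longitudinal, 2 welds).
R_nwt = 0.6 × 620 × 8.484 × 225 × 10⁻³ = 710.1 kN (transverse, base value).
(i) R_nwl + R_nwt = 1562 kN; (ii) 0.85 R_nwl + 1.5 R_nwt = 1789 kN.
R_n = max = 1789 kN [governs: (ii)]; R_n/Ω = 894.7 kN.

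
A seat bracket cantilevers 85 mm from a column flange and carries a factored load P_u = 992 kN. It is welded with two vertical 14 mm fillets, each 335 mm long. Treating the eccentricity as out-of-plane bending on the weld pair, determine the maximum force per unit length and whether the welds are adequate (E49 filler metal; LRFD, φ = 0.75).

f_max ≈ 2700 N/mm; NOT adequate

E49XX → F_EXX = 490 MPa.
L_w = 2 × 335 = 670 mm; section modulus (unit throat) S = 2 × L²/6 = 37410 mm².
Direct shear f_v = P/L_w = 992×10³/670 = 1481 N/mm.
Moment M = P × e = 992×10³ × 85 = 84320000 N·mm; bending f_b = M/S = 2254 N/mm.
f_max = √(f_v² + f_b²) = √(1481² + 2254²) = 2697 N/mm.
φr_n = 0.75 × 0.6 × 490 × (0.707 × 14) = 2183 N/mm → NOT adequate.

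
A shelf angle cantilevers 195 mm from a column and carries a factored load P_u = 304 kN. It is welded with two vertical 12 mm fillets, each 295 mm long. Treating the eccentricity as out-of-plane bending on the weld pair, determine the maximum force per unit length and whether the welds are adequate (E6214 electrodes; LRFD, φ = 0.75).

f_max ≈ 2110 N/mm; adequate

E62XX → F_EXX = 620 MPa.
L_w = 2 × 295 = 590 mm; section modulus (unit throat) S = 2 × L²/6 = 29010 mm².
Direct shear f_v = P/L_w = 304×10³/590 = 515.3 N/mm.
Moment M = P × e = 304×10³ × 195 = 59280000 N·mm; bending f_b = M/S = 2044 N/mm.
f_max = √(f_v² + f_b²) = √(515.3² + 2044²) = 2108 N/mm.
φr_n = 0.75 × 0.6 × 620 × (0.707 × 12) = 2367 N/mm → adequate.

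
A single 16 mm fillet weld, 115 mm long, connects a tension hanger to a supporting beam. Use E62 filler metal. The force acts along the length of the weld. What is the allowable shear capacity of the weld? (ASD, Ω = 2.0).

R_n/Ω ≈ 242 kN

E62XX → F_EXX = 620 MPa.
Effective throat t_e = 0.707 × 16 = 11.31 mm.
Total length L = 115 mm; A_we = 11.31 × 115 = 1301 mm².
F_nw = 0.6 F_EXX = 0.6 × 620 = 372 MPa.
R_n = 372 × 1301 × 10⁻³ = 483.9 kN; R_n/Ω = 483.9/2.0 = 242 kN.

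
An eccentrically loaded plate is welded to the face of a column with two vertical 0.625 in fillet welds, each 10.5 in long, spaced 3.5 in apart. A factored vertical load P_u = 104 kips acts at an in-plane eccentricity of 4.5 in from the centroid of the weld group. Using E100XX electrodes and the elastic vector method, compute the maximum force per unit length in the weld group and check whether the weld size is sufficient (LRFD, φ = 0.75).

f_max ≈ 12.5 kip/in; adequate

E100XX → F_EXX = 100 ksi.
Total weld length L_w = 21 in. Treat welds as unit-width lines.
Polar moment about centroid: J = 2[d³/12 + d(b/2)²] = 2[10.5³/12 + 10.5×1.75²] = 257.2 in³.
Direct shear f_v = P/L_w = 104 / 21 = 4.952 kip/in (vertical).
Torsion M = P·e = 104 × 4.5 = 468 kip·in.
Critical point at (x, y) = (1.75, 5.25) from centroid. f_tx = M·y/J = 9.551 kip/in; f_ty = M·x/J = 3.184 kip/in.
Resultant f_max = √[f_tx² + (f_v + f_ty)²] = √[9.551² + (4.952 + 3.184)²] = 12.55 kip/in.
Capacity per unit length: φr_n = 0.75 × 0.6 × 100 × (0.707 × 0.625) = 19.88 kip/in.
12.55 ≤ 19.88 → adequate.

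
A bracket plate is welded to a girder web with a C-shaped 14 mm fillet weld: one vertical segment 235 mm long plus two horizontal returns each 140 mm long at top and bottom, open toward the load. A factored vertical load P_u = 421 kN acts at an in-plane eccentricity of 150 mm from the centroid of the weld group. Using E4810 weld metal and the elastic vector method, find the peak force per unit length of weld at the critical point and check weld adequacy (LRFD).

E48XX → F_EXX = 480 MPa.
Total weld length L_w = 515 mm. Treat welds as unit-width lines.
Centroid: x̄ = 2×140×70 / 515 = 38.06 mm from the vertical weld.
Polar moment about centroid: J = I_x + I_y = [235³/12 + 2×140×117.5²] + [235×38.06² + 2(140³/12 + 140×31.94²)] = 6031000 mm³.
Direct shear f_v = P/L_w = 421×10³ / 515 = 817.5 N/mm (vertical).
Torsion M = P·e = 421×10³ × 150 = 63150000 N·mm.
Critical point at (x, y) = (101.9, 117.5) from centroid. f_tx = M·y/J = 1230 N/mm; f_ty = M·x/J = 1067 N/mm.
Resultant f_max = √[f_tx² + (f_v + f_ty)²] = √[1230² + (817.5 + 1067)²] = 2251 N/mm.
Capacity per unit length: φr_n = 0.75 × 0.6 × 480 × (0.707 × 14) = 2138 N/mm.
2251 > 2138 → NOT adequate.

f_max ≈ 2250 N/mm; NOT adequate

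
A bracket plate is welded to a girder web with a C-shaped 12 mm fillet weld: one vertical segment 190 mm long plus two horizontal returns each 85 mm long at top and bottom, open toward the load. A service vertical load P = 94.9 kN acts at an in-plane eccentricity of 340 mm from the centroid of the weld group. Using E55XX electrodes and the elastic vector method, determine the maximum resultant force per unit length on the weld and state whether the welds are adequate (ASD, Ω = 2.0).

E55XX → F_EXX = 550 MPa.
Total weld length L_w = 360 mm. Treat welds as unit-width lines.
Centroid: x̄ = 2×85×42.5 / 360 = 20.07 mm from the vertical weld.
Polar moment about centroid: J = I_x + I_y = [190³/12 + 2×85×95²] + [190×20.07² + 2(85³/12 + 85×22.43²)] = 2370000 mm³.
Direct shear f_v = P/L_w = 94.9×10³ / 360 = 263.6 N/mm (vertical).
Torsion M = P·e = 94.9×10³ × 340 = 32266000 N·mm.
Critical point at (x, y) = (64.93, 95) from centroid. f_tx = M·y/J = 1293 N/mm; f_ty = M·x/J = 883.9 N/mm.
Resultant f_max = √[f_tx² + (f_v + f_ty)²] = √[1293² + (263.6 + 883.9)²] = 1729 N/mm.
Capacity per unit length: r_n/Ω = (1/2.0) × 0.6 × 550 × (0.707 × 12) = 1400 N/mm.
1729 > 1400 → NOT adequate.

f_max ≈ 1730 N/mm; NOT adequate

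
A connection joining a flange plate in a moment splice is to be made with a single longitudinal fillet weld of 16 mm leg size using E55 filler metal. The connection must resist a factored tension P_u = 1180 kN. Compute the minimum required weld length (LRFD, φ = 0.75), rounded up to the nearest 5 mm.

E55XX → F_EXX = 550 MPa.
Throat t_e = 0.707 × 16 = 11.31 mm.
φr_n = 0.75 × 0.6 × 550 × 11.31 × 10⁻³ = 2.8 kN/mm.
L_req = P_u / φr_n = 1180 / 2.8 = 421.5 mm total.
Round up → use L = 425 mm.

L = 425 mm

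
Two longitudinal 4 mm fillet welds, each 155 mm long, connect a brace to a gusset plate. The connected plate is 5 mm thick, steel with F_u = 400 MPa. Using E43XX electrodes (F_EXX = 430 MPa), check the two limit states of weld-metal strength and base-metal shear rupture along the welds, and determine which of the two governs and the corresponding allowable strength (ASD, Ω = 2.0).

R_n/Ω ≈ 113 kN (weld metal governs)

t_e = 0.707 × 4 = 2.828 mm; L = 310 mm.
Weld metal: R_n/Ω = (1/2.0) × 0.6 × 430 × 2.828 × 310 × 10⁻³ = 113.1 kN.
Base metal (shear rupture): R_n/Ω = (1/2.0) × 0.6 × 400 × 5 × 310 × 10⁻³ = 186 kN.
Governing: weld metal.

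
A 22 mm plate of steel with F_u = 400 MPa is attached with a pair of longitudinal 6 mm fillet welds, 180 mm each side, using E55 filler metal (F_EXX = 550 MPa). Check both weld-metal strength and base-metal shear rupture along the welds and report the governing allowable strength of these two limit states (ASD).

t_e = 0.707 × 6 = 4.242 mm; L = 360 mm.
Weld metal: R_n/Ω = (1/2.0) × 0.6 × 550 × 4.242 × 360 × 10⁻³ = 252 kN.
Base metal (shear rupture): R_n/Ω = (1/2.0) × 0.6 × 400 × 22 × 360 × 10⁻³ = 950.4 kN.
Governing: weld metal.

R_n/Ω ≈ 252 kN (weld metal governs)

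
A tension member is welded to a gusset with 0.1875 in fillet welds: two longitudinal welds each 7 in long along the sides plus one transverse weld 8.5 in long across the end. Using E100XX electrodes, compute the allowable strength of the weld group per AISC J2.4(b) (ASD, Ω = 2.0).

E100XX → F_EXX = 100 ksi.
t_e = 0.707 × 0.1875 = 0.1326 in.
R_nwl = 0.6 × 100 × 0.1326 × 14 = 111.4 kip (longitudinal, 2 welds).
R_nwt = 0.6 × 100 × 0.1326 × 8.5 = 67.61 kip (transverse, base value).
(i) R_nwl + R_nwt = 179 kip; (ii) 0.85 R_nwl + 1.5 R_nwt = 196.1 kip.
R_n = max = 196.1 kip [governs: (ii)]; R_n/Ω = 98.03 kip.

R_n/Ω ≈ 98 kip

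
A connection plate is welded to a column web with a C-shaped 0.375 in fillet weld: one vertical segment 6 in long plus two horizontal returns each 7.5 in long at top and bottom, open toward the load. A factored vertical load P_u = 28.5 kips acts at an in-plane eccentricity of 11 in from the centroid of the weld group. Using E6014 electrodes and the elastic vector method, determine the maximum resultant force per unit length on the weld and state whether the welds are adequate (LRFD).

f_max ≈ 7.46 kip/in; NOT adequate

E60XX → F_EXX = 60 ksi.
Total weld length L_w = 21 in. Treat welds as unit-width lines.
Centroid: x̄ = 2×7.5×3.75 / 21 = 2.679 in from the vertical weld.
Polar moment about centroid: J = I_x + I_y = [6³/12 + 2×7.5×3²] + [6×2.679² + 2(7.5³/12 + 7.5×1.071²)] = 283.6 in³.
Direct shear f_v = P/L_w = 28.5 / 21 = 1.357 kip/in (vertical).
Torsion M = P·e = 28.5 × 11 = 313.5 kip·in.
Critical point at (x, y) = (4.821, 3) from centroid. f_tx = M·y/J = 3.317 kip/in; f_ty = M·x/J = 5.33 kip/in.
Resultant f_max = √[f_tx² + (f_v + f_ty)²] = √[3.317² + (1.357 + 5.33)²] = 7.465 kip/in.
Capacity per unit length: φr_n = 0.75 × 0.6 × 60 × (0.707 × 0.375) = 7.158 kip/in.
7.465 > 7.158 → NOT adequate.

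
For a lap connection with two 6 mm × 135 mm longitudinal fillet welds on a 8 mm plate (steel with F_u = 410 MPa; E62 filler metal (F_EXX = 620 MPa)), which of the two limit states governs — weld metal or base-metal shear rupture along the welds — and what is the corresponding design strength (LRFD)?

t_e = 0.707 × 6 = 4.242 mm; L = 270 mm.
Weld metal: φR_n = 0.75 × 0.6 × 620 × 4.242 × 270 × 10⁻³ = 319.5 kN.
Base metal (shear rupture): φR_n = 0.75 × 0.6 × 410 × 8 × 270 × 10⁻³ = 398.5 kN.
Governing: weld metal.

φR_n ≈ 320 kN (weld metal governs)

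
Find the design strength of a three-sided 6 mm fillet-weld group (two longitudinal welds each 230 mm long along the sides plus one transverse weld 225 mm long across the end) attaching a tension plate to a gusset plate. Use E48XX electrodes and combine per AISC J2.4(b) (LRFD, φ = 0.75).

E48XX → F_EXX = 480 MPa.
t_e = 0.707 × 6 = 4.242 mm.
R_nwl = 0.6 × 480 × 4.242 × 460 × 10⁻³ = 562 kN (longitudinal, 2 welds).
R_nwt = 0.6 × 480 × 4.242 × 225 × 10⁻³ = 274.9 kN (transverse, base value).
(i) R_nwl + R_nwt = 836.9 kN; (ii) 0.85 R_nwl + 1.5 R_nwt = 890 kN.
R_n = max = 890 kN [governs: (ii)]; φR_n = 667.5 kN.

φR_n ≈ 668 kN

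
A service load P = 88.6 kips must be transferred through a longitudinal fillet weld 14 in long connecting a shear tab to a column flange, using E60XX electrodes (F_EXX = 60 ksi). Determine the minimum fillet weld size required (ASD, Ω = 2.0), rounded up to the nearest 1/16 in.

Total weld length L = 14 in.
Required throat t_e = P × Ω / (0.6 F_EXX × L) = 88.6 × 2.0 / (0.6 × 60 × 14) = 0.3516 in.
Required leg w = t_e / 0.707 = 0.4973 in → use 1/2 in.

w = 1/2 in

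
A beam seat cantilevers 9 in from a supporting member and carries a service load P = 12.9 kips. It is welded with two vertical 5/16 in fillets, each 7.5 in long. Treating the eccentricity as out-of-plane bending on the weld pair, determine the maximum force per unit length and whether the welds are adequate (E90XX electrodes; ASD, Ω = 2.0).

E90XX → F_EXX = 90 ksi.
L_w = 2 × 7.5 = 15 in; section modulus (unit throat) S = 2 × L²/6 = 18.75 in².
Direct shear f_v = P/L_w = 12.9/15 = 0.86 kip/in.
Moment M = P × e = 12.9 × 9 = 116.1 kip·in; bending f_b = M/S = 6.192 kip/in.
f_max = √(f_v² + f_b²) = √(0.86² + 6.192²) = 6.251 kip/in.
r_n/Ω = (1/2.0) × 0.6 × 90 × (0.707 × 0.3125) = 5.965 kip/in → NOT adequate.

f_max ≈ 6.25 kip/in; NOT adequate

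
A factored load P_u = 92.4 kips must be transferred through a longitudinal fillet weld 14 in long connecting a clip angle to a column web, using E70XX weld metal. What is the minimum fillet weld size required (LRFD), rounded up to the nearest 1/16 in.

E70XX → F_EXX = 70 ksi.
Total weld length L = 14 in.
Required throat t_e = P_u / (φ × 0.6 F_EXX × L) = 92.4 / (0.75 × 0.6 × 70 × 14) = 0.2095 in.
Required leg w = t_e / 0.707 = 0.2964 in → use 5/16 in.

w = 5/16 in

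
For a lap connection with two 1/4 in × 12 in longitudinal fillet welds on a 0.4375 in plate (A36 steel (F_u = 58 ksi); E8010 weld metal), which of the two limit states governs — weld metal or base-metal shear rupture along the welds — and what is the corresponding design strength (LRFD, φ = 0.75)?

φR_n ≈ 153 kip (weld metal governs)

E80XX → F_EXX = 80 ksi.
t_e = 0.707 × 0.25 = 0.1767 in; L = 24 in.
Weld metal: φR_n = 0.75 × 0.6 × 80 × 0.1767 × 24 = 152.7 kip.
Base metal (shear rupture): φR_n = 0.75 × 0.6 × 58 × 0.4375 × 24 = 274 kip.
Governing: weld metal.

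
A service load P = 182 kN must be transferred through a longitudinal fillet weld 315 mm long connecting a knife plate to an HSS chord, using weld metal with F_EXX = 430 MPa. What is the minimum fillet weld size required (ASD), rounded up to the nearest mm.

Total weld length L = 315 mm.
Required throat t_e = P × Ω / (0.6 F_EXX × L) = 182 × 2.0 / (0.6 × 430 × 315 × 10⁻³) = 4.479 mm.
Required leg w = t_e / 0.707 = 6.335 mm → use 7 mm.

w = 7 mm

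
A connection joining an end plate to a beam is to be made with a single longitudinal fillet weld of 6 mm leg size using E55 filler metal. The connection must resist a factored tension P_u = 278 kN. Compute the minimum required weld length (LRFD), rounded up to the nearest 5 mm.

L = 265 mm

E55XX → F_EXX = 550 MPa.
Throat t_e = 0.707 × 6 = 4.242 mm.
φr_n = 0.75 × 0.6 × 550 × 4.242 × 10⁻³ = 1.05 kN/mm.
L_req = P_u / φr_n = 278 / 1.05 = 264.8 mm total.
Round up → use L = 265 mm.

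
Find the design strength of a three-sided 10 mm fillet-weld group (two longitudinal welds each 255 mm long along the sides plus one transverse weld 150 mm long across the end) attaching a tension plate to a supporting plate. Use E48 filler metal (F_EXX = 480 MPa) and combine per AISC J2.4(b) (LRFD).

t_e = 0.707 × 10 = 7.07 mm.
R_nwl = 0.6 × 480 × 7.07 × 510 × 10⁻³ = 1038 kN (longitudinal, 2 welds).
R_nwt = 0.6 × 480 × 7.07 × 150 × 10⁻³ = 305.4 kN (transverse, base value).
(i) R_nwl + R_nwt = 1344 kN; (ii) 0.85 R_nwl + 1.5 R_nwt = 1341 kN.
R_n = max = 1344 kN [governs: (i)]; φR_n = 1008 kN.

φR_n ≈ 1010 kN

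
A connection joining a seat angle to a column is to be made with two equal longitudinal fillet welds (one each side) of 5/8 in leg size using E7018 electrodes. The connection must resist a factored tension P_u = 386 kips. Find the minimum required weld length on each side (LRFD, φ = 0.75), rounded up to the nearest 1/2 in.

E70XX → F_EXX = 70 ksi.
Throat t_e = 0.707 × 0.625 = 0.4419 in.
φr_n = 0.75 × 0.6 × 70 × 0.4419 = 13.92 kips/in.
L_req = P_u / φr_n = 386 / 13.92 = 27.73 in total.
Per side: 27.73 / 2 = 13.87 in.
Round up → use L = 14 in on each side.

L = 14 in on each side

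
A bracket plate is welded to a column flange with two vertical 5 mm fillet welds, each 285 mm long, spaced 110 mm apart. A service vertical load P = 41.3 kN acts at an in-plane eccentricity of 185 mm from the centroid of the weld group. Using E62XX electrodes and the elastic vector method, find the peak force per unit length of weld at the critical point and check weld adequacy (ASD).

f_max ≈ 245 N/mm; adequate

E62XX → F_EXX = 620 MPa.
Total weld length L_w = 570 mm. Treat welds as unit-width lines.
Polar moment about centroid: J = 2[d³/12 + d(b/2)²] = 2[285³/12 + 285×55²] = 5582000 mm³.
Direct shear f_v = P/L_w = 41.3×10³ / 570 = 72.46 N/mm (vertical).
Torsion M = P·e = 41.3×10³ × 185 = 7640500 N·mm.
Critical point at (x, y) = (55, 142.5) from centroid. f_tx = M·y/J = 195 N/mm; f_ty = M·x/J = 75.28 N/mm.
Resultant f_max = √[f_tx² + (f_v + f_ty)²] = √[195² + (72.46 + 75.28)²] = 244.7 N/mm.
Capacity per unit length: r_n/Ω = (1/2.0) × 0.6 × 620 × (0.707 × 5) = 657.5 N/mm.
244.7 ≤ 657.5 → adequate.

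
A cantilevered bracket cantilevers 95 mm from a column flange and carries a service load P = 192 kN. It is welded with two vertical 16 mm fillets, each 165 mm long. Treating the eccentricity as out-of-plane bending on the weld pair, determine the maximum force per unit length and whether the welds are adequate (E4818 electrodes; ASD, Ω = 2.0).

E48XX → F_EXX = 480 MPa.
L_w = 2 × 165 = 330 mm; section modulus (unit throat) S = 2 × L²/6 = 9075 mm².
Direct shear f_v = P/L_w = 192×10³/330 = 581.8 N/mm.
Moment M = P × e = 192×10³ × 95 = 18240000 N·mm; bending f_b = M/S = 2010 N/mm.
f_max = √(f_v² + f_b²) = √(581.8² + 2010²) = 2092 N/mm.
r_n/Ω = (1/2.0) × 0.6 × 480 × (0.707 × 16) = 1629 N/mm → NOT adequate.

f_max ≈ 2090 N/mm; NOT adequate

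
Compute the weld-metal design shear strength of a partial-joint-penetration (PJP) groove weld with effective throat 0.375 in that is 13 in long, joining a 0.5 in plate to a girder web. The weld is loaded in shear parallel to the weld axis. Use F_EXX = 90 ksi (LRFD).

Effective throat (given) t_e = 0.375 in.
A_we = 0.375 × 13 = 4.875 in².
F_nw = 0.6 F_EXX = 54 ksi.
φR_n = 0.75 × 54 × 4.875 = 197.4 kip.

φR_n ≈ 197 kip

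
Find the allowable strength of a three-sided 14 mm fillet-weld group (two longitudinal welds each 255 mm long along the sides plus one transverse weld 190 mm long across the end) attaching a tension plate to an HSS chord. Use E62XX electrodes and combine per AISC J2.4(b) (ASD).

E62XX → F_EXX = 620 MPa.
t_e = 0.707 × 14 = 9.898 mm.
R_nwl = 0.6 × 620 × 9.898 × 510 × 10⁻³ = 1878 kN (longitudinal, 2 welds).
R_nwt = 0.6 × 620 × 9.898 × 190 × 10⁻³ = 699.6 kN (transverse, base value).
(i) R_nwl + R_nwt = 2577 kN; (ii) 0.85 R_nwl + 1.5 R_nwt = 2646 kN.
R_n = max = 2646 kN [governs: (ii)]; R_n/Ω = 1323 kN.

R_n/Ω ≈ 1320 kN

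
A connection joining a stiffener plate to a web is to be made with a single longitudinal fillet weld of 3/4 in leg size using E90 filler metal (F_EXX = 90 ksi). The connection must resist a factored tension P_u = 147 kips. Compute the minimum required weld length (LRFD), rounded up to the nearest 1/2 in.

L = 7 in

Throat t_e = 0.707 × 0.75 = 0.5302 in.
φr_n = 0.75 × 0.6 × 90 × 0.5302 = 21.48 kips/in.
L_req = P_u / φr_n = 147 / 21.48 = 6.845 in total.
Round up → use L = 7 in.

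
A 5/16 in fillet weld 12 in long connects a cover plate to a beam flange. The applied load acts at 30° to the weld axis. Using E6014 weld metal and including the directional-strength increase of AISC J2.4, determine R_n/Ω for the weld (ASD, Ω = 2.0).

R_n/Ω ≈ 56.2 kip

E60XX → F_EXX = 60 ksi.
t_e = 0.707 × 0.3125 = 0.2209 in; A_we = 0.2209 × 12 = 2.651 in².
Directional factor: 1.0 + 0.5 sin^1.5(30°) = 1.177.
F_nw = 0.6 × 60 × 1.177 = 42.36 ksi.
R_n/Ω = (42.36 × 2.651) / 2.0 = 56.16 kip.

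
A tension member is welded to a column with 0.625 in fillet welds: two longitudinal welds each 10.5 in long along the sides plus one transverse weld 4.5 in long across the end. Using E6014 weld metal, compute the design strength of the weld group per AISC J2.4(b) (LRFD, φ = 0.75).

E60XX → F_EXX = 60 ksi.
t_e = 0.707 × 0.625 = 0.4419 in.
R_nwl = 0.6 × 60 × 0.4419 × 21 = 334.1 kip (longitudinal, 2 welds).
R_nwt = 0.6 × 60 × 0.4419 × 4.5 = 71.58 kip (transverse, base value).
(i) R_nwl + R_nwt = 405.6 kip; (ii) 0.85 R_nwl + 1.5 R_nwt = 391.3 kip.
R_n = max = 405.6 kip [governs: (i)]; φR_n = 304.2 kip.

φR_n ≈ 304 kip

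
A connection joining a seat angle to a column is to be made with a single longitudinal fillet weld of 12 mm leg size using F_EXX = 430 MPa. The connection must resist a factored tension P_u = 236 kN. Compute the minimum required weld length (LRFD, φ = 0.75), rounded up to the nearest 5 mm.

L = 145 mm

Throat t_e = 0.707 × 12 = 8.484 mm.
φr_n = 0.75 × 0.6 × 430 × 8.484 × 10⁻³ = 1.642 kN/mm.
L_req = P_u / φr_n = 236 / 1.642 = 143.8 mm total.
Round up → use L = 145 mm.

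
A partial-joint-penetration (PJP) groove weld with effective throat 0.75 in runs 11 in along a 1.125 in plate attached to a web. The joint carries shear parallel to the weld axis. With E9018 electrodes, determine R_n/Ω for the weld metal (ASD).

E90XX → F_EXX = 90 ksi.
Effective throat (given) t_e = 0.75 in.
A_we = 0.75 × 11 = 8.25 in².
F_nw = 0.6 F_EXX = 54 ksi.
R_n/Ω = (54 × 8.25) / 2.0 = 222.8 kips.

R_n/Ω ≈ 223 kips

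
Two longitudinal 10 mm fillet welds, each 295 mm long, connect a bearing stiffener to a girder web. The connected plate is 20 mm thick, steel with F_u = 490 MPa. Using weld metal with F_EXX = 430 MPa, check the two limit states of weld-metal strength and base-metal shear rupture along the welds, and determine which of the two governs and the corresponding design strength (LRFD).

φR_n ≈ 807 kN (weld metal governs)

t_e = 0.707 × 10 = 7.07 mm; L = 590 mm.
Weld metal: φR_n = 0.75 × 0.6 × 430 × 7.07 × 590 × 10⁻³ = 807.1 kN.
Base metal (shear rupture): φR_n = 0.75 × 0.6 × 490 × 20 × 590 × 10⁻³ = 2602 kN.
Governing: weld metal.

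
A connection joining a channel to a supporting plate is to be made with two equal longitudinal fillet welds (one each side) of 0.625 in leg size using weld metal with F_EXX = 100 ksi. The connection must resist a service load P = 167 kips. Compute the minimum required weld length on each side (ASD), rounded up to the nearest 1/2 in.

Throat t_e = 0.707 × 0.625 = 0.4419 in.
r_n/Ω = (0.6 × 100 × 0.4419) / 2.0 = 13.26 kip/in.
L_req = P / (r_n/Ω) = 167 / 13.26 = 12.6 in total.
Per side: 12.6 / 2 = 6.299 in.
Round up → use L = 6.5 in on each side.

L = 6.5 in on each side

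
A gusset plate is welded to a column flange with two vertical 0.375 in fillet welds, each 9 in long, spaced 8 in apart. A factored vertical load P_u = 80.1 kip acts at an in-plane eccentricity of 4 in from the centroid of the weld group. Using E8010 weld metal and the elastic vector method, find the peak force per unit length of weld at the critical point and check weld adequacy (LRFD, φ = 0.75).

f_max ≈ 8.36 kip/in; adequate

E80XX → F_EXX = 80 ksi.
Total weld length L_w = 18 in. Treat welds as unit-width lines.
Polar moment about centroid: J = 2[d³/12 + d(b/2)²] = 2[9³/12 + 9×4²] = 409.5 in³.
Direct shear f_v = P/L_w = 80.1 / 18 = 4.45 kip/in (vertical).
Torsion M = P·e = 80.1 × 4 = 320.4 kip·in.
Critical point at (x, y) = (4, 4.5) from centroid. f_tx = M·y/J = 3.521 kip/in; f_ty = M·x/J = 3.13 kip/in.
Resultant f_max = √[f_tx² + (f_v + f_ty)²] = √[3.521² + (4.45 + 3.13)²] = 8.358 kip/in.
Capacity per unit length: φr_n = 0.75 × 0.6 × 80 × (0.707 × 0.375) = 9.544 kip/in.
8.358 ≤ 9.544 → adequate.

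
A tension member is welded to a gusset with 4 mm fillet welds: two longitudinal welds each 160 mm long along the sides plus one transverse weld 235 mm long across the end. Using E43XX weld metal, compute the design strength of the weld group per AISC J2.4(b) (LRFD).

φR_n ≈ 342 kN

E43XX → F_EXX = 430 MPa.
t_e = 0.707 × 4 = 2.828 mm.
R_nwl = 0.6 × 430 × 2.828 × 320 × 10⁻³ = 233.5 kN (longitudinal, 2 welds).
R_nwt = 0.6 × 430 × 2.828 × 235 × 10⁻³ = 171.5 kN (transverse, base value).
(i) R_nwl + R_nwt = 404.9 kN; (ii) 0.85 R_nwl + 1.5 R_nwt = 455.7 kN.
R_n = max = 455.7 kN [governs: (ii)]; φR_n = 341.7 kN.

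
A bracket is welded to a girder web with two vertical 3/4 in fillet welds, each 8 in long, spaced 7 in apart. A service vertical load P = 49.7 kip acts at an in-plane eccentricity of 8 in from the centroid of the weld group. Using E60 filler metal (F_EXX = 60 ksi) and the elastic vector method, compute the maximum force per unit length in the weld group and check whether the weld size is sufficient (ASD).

f_max ≈ 9.84 kip/in; NOT adequate

Total weld length L_w = 16 in. Treat welds as unit-width lines.
Polar moment about centroid: J = 2[d³/12 + d(b/2)²] = 2[8³/12 + 8×3.5²] = 281.3 in³.
Direct shear f_v = P/L_w = 49.7 / 16 = 3.106 kip/in (vertical).
Torsion M = P·e = 49.7 × 8 = 397.6 kip·in.
Critical point at (x, y) = (3.5, 4) from centroid. f_tx = M·y/J = 5.653 kip/in; f_ty = M·x/J = 4.946 kip/in.
Resultant f_max = √[f_tx² + (f_v + f_ty)²] = √[5.653² + (3.106 + 4.946)²] = 9.839 kip/in.
Capacity per unit length: r_n/Ω = (1/2.0) × 0.6 × 60 × (0.707 × 0.75) = 9.544 kip/in.
9.839 > 9.544 → NOT adequate.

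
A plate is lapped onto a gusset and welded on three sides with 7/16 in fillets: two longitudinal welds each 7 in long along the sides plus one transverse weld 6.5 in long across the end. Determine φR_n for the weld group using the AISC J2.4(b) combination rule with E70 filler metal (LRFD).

φR_n ≈ 211 kip

E70XX → F_EXX = 70 ksi.
t_e = 0.707 × 0.4375 = 0.3093 in.
R_nwl = 0.6 × 70 × 0.3093 × 14 = 181.9 kip (longitudinal, 2 welds).
R_nwt = 0.6 × 70 × 0.3093 × 6.5 = 84.44 kip (transverse, base value).
(i) R_nwl + R_nwt = 266.3 kip; (ii) 0.85 R_nwl + 1.5 R_nwt = 281.3 kip.
R_n = max = 281.3 kip [governs: (ii)]; φR_n = 210.9 kip.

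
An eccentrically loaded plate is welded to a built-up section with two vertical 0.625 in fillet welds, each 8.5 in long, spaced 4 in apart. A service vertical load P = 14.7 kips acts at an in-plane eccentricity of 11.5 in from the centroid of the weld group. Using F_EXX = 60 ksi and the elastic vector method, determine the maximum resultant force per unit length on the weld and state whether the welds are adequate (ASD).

f_max ≈ 5.09 kip/in; adequate

Total weld length L_w = 17 in. Treat welds as unit-width lines.
Polar moment about centroid: J = 2[d³/12 + d(b/2)²] = 2[8.5³/12 + 8.5×2²] = 170.4 in³.
Direct shear f_v = P/L_w = 14.7 / 17 = 0.8647 kip/in (vertical).
Torsion M = P·e = 14.7 × 11.5 = 169.05 kip·in.
Critical point at (x, y) = (2, 4.25) from centroid. f_tx = M·y/J = 4.217 kip/in; f_ty = M·x/J = 1.985 kip/in.
Resultant f_max = √[f_tx² + (f_v + f_ty)²] = √[4.217² + (0.8647 + 1.985)²] = 5.09 kip/in.
Capacity per unit length: r_n/Ω = (1/2.0) × 0.6 × 60 × (0.707 × 0.625) = 7.954 kip/in.
5.09 ≤ 7.954 → adequate.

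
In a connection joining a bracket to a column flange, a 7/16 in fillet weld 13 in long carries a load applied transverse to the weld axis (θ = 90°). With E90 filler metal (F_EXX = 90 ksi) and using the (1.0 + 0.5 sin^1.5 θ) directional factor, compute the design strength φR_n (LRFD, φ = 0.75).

t_e = 0.707 × 0.4375 = 0.3093 in; A_we = 0.3093 × 13 = 4.021 in².
Directional factor: 1.0 + 0.5 sin^1.5(90°) = 1.5.
F_nw = 0.6 × 90 × 1.5 = 81 ksi.
φR_n = 0.75 × 81 × 4.021 = 244.3 kip.

φR_n ≈ 244 kip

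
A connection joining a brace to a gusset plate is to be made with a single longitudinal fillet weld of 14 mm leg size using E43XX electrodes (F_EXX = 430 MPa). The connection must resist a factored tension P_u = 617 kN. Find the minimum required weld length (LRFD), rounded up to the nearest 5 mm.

L = 325 mm

Throat t_e = 0.707 × 14 = 9.898 mm.
φr_n = 0.75 × 0.6 × 430 × 9.898 × 10⁻³ = 1.915 kN/mm.
L_req = P_u / φr_n = 617 / 1.915 = 322.1 mm total.
Round up → use L = 325 mm.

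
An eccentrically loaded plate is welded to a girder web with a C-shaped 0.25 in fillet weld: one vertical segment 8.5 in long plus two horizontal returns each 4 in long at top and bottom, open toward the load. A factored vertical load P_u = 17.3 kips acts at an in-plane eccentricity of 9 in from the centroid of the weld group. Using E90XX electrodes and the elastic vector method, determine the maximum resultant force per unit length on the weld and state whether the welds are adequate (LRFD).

E90XX → F_EXX = 90 ksi.
Total weld length L_w = 16.5 in. Treat welds as unit-width lines.
Centroid: x̄ = 2×4×2 / 16.5 = 0.9697 in from the vertical weld.
Polar moment about centroid: J = I_x + I_y = [8.5³/12 + 2×4×4.25²] + [8.5×0.9697² + 2(4³/12 + 4×1.03²)] = 222.8 in³.
Direct shear f_v = P/L_w = 17.3 / 16.5 = 1.048 kip/in (vertical).
Torsion M = P·e = 17.3 × 9 = 155.7 kip·in.
Critical point at (x, y) = (3.03, 4.25) from centroid. f_tx = M·y/J = 2.97 kip/in; f_ty = M·x/J = 2.117 kip/in.
Resultant f_max = √[f_tx² + (f_v + f_ty)²] = √[2.97² + (1.048 + 2.117)²] = 4.341 kip/in.
Capacity per unit length: φr_n = 0.75 × 0.6 × 90 × (0.707 × 0.25) = 7.158 kip/in.
4.341 ≤ 7.158 → adequate.

f_max ≈ 4.34 kip/in; adequate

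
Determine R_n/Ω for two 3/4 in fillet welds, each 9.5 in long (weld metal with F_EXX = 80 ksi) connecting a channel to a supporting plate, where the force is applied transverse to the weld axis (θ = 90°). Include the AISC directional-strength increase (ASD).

R_n/Ω ≈ 363 kips

t_e = 0.707 × 0.75 = 0.5302 in; A_we = 0.5302 × 19 = 10.07 in².
Directional factor: 1.0 + 0.5 sin^1.5(90°) = 1.5.
F_nw = 0.6 × 80 × 1.5 = 72 ksi.
R_n/Ω = (72 × 10.07) / 2.0 = 362.7 kips.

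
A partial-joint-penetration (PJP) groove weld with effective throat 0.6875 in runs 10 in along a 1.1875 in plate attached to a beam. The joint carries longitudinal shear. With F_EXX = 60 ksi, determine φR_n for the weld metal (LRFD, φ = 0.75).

Effective throat (given) t_e = 0.6875 in.
A_we = 0.6875 × 10 = 6.875 in².
F_nw = 0.6 F_EXX = 36 ksi.
φR_n = 0.75 × 36 × 6.875 = 185.6 kip.

φR_n ≈ 186 kip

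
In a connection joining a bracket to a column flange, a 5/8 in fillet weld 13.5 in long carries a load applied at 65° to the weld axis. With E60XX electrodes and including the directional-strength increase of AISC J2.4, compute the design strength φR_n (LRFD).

E60XX → F_EXX = 60 ksi.
t_e = 0.707 × 0.625 = 0.4419 in; A_we = 0.4419 × 13.5 = 5.965 in².
Directional factor: 1.0 + 0.5 sin^1.5(65°) = 1.431.
F_nw = 0.6 × 60 × 1.431 = 51.53 ksi.
φR_n = 0.75 × 51.53 × 5.965 = 230.5 kips.

φR_n ≈ 231 kips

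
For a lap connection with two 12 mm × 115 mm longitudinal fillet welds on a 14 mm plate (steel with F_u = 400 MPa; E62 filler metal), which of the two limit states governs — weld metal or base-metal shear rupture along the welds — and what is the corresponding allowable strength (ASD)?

R_n/Ω ≈ 363 kN (weld metal governs)

E62XX → F_EXX = 620 MPa.
t_e = 0.707 × 12 = 8.484 mm; L = 230 mm.
Weld metal: R_n/Ω = (1/2.0) × 0.6 × 620 × 8.484 × 230 × 10⁻³ = 362.9 kN.
Base metal (shear rupture): R_n/Ω = (1/2.0) × 0.6 × 400 × 14 × 230 × 10⁻³ = 386.4 kN.
Governing: weld metal.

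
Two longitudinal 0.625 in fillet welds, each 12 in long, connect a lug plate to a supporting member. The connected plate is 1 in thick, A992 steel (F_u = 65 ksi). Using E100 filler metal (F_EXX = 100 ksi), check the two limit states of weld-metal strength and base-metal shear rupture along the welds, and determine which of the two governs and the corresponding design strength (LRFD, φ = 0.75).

φR_n ≈ 477 kips (weld metal governs)

t_e = 0.707 × 0.625 = 0.4419 in; L = 24 in.
Weld metal: φR_n = 0.75 × 0.6 × 100 × 0.4419 × 24 = 477.2 kips.
Base metal (shear rupture): φR_n = 0.75 × 0.6 × 65 × 1 × 24 = 702 kips.
Governing: weld metal.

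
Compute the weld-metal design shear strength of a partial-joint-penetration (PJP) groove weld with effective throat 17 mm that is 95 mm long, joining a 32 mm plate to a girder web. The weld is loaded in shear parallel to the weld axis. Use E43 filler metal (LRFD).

φR_n ≈ 313 kN

E43XX → F_EXX = 430 MPa.
Effective throat (given) t_e = 17 mm.
A_we = 17 × 95 = 1615 mm².
F_nw = 0.6 F_EXX = 258 MPa.
φR_n = 0.75 × 258 × 1615 × 10⁻³ = 312.5 kN.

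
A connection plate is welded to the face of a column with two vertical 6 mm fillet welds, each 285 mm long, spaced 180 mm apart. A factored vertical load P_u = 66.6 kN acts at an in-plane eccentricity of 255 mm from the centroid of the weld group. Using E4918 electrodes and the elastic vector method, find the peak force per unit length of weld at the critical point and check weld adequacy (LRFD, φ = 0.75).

E49XX → F_EXX = 490 MPa.
Total weld length L_w = 570 mm. Treat welds as unit-width lines.
Polar moment about centroid: J = 2[d³/12 + d(b/2)²] = 2[285³/12 + 285×90²] = 8475000 mm³.
Direct shear f_v = P/L_w = 66.6×10³ / 570 = 116.8 N/mm (vertical).
Torsion M = P·e = 66.6×10³ × 255 = 16983000 N·mm.
Critical point at (x, y) = (90, 142.5) from centroid. f_tx = M·y/J = 285.5 N/mm; f_ty = M·x/J = 180.3 N/mm.
Resultant f_max = √[f_tx² + (f_v + f_ty)²] = √[285.5² + (116.8 + 180.3)²] = 412.1 N/mm.
Capacity per unit length: φr_n = 0.75 × 0.6 × 490 × (0.707 × 6) = 935.4 N/mm.
412.1 ≤ 935.4 → adequate.

f_max ≈ 412 N/mm; adequate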